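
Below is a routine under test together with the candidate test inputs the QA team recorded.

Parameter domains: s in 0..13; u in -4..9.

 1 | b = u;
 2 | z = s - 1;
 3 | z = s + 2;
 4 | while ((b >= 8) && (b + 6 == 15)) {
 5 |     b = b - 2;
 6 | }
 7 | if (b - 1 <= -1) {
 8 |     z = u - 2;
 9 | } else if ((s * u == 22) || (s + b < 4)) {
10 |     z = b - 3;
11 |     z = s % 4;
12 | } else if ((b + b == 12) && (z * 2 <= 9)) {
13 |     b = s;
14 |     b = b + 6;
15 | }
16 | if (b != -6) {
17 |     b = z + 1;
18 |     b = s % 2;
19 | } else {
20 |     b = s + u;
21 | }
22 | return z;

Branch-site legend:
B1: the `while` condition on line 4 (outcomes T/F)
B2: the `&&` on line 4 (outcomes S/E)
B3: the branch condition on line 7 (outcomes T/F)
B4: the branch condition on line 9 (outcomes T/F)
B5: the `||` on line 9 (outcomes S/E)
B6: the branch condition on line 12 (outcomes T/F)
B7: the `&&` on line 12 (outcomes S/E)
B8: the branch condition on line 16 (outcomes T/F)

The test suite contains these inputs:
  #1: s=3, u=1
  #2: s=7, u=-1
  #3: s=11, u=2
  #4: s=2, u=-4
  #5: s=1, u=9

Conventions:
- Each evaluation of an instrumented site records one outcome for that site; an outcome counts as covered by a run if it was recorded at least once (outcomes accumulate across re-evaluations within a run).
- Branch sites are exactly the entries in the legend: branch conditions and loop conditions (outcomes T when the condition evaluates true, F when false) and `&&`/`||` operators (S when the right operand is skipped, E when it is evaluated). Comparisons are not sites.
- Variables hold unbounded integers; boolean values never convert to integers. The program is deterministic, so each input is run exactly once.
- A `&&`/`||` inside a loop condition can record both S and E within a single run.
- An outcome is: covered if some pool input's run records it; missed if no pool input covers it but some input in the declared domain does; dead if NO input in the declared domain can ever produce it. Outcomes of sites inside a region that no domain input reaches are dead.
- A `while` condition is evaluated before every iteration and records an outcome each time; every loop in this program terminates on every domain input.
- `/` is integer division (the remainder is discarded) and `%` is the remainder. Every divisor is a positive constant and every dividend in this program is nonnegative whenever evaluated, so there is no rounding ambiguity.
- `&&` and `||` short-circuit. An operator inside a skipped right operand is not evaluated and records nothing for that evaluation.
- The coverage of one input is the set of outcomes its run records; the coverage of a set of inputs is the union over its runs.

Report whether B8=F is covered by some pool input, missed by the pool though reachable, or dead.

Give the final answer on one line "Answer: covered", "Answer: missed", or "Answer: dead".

no pool input records B8=F
checking all 196 inputs in the declared domain: B8=F is never recorded -> dead

Answer: dead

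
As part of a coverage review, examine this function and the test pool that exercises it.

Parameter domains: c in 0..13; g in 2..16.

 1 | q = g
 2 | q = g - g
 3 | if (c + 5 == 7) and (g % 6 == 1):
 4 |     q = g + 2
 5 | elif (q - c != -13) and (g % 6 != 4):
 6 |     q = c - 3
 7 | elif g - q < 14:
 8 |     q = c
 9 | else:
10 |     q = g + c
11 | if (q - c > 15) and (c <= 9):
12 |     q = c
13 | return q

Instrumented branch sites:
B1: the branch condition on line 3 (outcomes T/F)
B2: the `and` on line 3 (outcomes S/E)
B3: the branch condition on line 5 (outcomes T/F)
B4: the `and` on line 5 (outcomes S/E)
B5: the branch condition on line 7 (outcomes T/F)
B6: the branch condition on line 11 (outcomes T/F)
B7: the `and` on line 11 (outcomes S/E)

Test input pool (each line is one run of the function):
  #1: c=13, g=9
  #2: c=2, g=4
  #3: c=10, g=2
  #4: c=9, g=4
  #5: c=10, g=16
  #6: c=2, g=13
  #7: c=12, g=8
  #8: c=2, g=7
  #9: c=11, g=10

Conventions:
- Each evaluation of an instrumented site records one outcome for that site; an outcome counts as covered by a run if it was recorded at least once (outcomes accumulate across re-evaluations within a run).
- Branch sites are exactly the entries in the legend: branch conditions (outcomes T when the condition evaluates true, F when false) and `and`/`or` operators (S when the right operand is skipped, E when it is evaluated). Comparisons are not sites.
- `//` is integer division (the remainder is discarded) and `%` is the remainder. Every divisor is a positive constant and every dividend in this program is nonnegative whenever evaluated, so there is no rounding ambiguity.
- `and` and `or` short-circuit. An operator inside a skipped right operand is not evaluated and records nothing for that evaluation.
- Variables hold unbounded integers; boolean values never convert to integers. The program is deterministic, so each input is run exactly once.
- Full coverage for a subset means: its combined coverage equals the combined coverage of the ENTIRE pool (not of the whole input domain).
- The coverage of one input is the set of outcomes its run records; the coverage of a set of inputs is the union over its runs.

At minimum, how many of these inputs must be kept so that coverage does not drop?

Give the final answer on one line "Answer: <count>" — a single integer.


run #1 (c=13, g=9) records B1=F, B2=S, B3=F, B4=S, B5=T, B6=F, B7=S
run #2 (c=2, g=4) records B1=F, B2=E, B3=F, B4=E, B5=T, B6=F, B7=S
run #3 (c=10, g=2) records B1=F, B2=S, B3=T, B4=E, B6=F, B7=S
run #4 (c=9, g=4) records B1=F, B2=S, B3=F, B4=E, B5=T, B6=F, B7=S
run #5 (c=10, g=16) records B1=F, B2=S, B3=F, B4=E, B5=F, B6=F, B7=E
run #6 (c=2, g=13) records B1=T, B2=E, B6=F, B7=S
run #7 (c=12, g=8) records B1=F, B2=S, B3=T, B4=E, B6=F, B7=S
run #8 (c=2, g=7) records B1=T, B2=E, B6=F, B7=S
run #9 (c=11, g=10) records B1=F, B2=S, B3=F, B4=E, B5=T, B6=F, B7=S
pool-wide coverage (13 outcomes): B1=T, B1=F, B2=S, B2=E, B3=T, B3=F, B4=S, B4=E, B5=T, B5=F, B6=F, B7=S, B7=E
size 1 is not enough: best union over all size-1 subsets is 7/13
size 2 is not enough: best union over all size-2 subsets is 10/13
size 3 is not enough: best union over all size-3 subsets is 12/13
the canonical winner is {1, 3, 5, 6}: size 4, full 13-outcome coverage, earliest index list among size-4 covers
Answer: 4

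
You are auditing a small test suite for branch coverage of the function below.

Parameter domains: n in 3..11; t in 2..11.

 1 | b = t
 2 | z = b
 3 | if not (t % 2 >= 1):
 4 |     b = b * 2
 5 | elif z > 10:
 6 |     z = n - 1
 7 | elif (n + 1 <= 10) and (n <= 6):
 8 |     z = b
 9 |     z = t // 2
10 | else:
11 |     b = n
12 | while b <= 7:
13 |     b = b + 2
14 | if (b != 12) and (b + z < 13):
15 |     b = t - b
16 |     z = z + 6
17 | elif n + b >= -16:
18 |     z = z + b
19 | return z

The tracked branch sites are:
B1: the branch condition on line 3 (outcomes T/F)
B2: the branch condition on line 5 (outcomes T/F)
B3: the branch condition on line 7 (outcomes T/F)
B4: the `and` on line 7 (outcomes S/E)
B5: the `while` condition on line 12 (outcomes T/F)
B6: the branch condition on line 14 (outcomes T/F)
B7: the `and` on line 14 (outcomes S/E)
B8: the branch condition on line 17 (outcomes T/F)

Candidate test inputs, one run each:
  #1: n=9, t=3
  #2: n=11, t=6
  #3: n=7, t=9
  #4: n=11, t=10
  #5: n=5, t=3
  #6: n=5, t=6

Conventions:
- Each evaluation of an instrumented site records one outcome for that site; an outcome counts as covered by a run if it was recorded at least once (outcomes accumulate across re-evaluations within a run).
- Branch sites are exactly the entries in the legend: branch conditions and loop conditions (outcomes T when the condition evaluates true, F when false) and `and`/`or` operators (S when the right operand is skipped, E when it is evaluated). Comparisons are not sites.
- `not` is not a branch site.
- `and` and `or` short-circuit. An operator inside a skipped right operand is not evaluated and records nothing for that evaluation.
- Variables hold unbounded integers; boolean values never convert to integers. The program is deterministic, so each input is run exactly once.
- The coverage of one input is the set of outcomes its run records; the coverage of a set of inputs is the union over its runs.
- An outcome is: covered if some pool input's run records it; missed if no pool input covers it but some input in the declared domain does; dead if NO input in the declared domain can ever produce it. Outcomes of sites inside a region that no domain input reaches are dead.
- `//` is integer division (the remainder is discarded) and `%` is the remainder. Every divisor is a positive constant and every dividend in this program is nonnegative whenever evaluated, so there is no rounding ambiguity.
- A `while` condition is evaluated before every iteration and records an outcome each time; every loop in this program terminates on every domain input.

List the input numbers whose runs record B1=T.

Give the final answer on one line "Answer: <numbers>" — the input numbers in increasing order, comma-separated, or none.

input #1 (n=9, t=3): misses B1=T
input #2 (n=11, t=6): covers B1=T
input #3 (n=7, t=9): misses B1=T
input #4 (n=11, t=10): covers B1=T
input #5 (n=5, t=3): misses B1=T
input #6 (n=5, t=6): covers B1=T

Answer: 2, 4, 6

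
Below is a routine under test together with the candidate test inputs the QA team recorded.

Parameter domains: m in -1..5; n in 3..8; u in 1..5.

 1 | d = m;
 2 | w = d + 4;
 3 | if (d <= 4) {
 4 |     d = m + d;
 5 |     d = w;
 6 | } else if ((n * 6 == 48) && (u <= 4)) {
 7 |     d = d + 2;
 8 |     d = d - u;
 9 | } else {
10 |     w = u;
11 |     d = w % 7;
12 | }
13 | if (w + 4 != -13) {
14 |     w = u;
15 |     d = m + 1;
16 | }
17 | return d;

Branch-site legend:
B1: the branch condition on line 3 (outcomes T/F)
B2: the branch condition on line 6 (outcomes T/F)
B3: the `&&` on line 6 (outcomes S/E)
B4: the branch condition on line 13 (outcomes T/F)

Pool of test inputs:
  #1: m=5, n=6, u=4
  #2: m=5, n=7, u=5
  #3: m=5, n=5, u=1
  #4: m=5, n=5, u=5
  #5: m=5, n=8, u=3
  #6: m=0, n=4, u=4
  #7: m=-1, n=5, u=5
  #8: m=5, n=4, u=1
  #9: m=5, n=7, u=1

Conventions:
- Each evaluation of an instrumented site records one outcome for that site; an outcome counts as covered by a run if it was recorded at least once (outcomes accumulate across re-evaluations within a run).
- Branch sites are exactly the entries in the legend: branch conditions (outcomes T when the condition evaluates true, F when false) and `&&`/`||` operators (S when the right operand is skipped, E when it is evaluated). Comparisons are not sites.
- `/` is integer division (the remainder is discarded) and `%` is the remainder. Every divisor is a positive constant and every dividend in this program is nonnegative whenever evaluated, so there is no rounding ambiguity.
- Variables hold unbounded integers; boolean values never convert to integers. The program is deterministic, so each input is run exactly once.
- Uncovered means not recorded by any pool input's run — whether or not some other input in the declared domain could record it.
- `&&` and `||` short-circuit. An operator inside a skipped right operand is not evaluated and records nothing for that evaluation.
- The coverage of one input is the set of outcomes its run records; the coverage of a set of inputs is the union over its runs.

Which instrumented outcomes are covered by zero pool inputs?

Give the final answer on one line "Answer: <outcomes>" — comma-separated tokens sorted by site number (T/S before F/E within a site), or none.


input #1 (m=5, n=6, u=4): events B1->F, B3->S, B2->F, B4->T; covers B1=F, B2=F, B3=S, B4=T
input #2 (m=5, n=7, u=5): events B1->F, B3->S, B2->F, B4->T; covers B1=F, B2=F, B3=S, B4=T
input #3 (m=5, n=5, u=1): events B1->F, B3->S, B2->F, B4->T; covers B1=F, B2=F, B3=S, B4=T
input #4 (m=5, n=5, u=5): events B1->F, B3->S, B2->F, B4->T; covers B1=F, B2=F, B3=S, B4=T
input #5 (m=5, n=8, u=3): events B1->F, B3->E, B2->T, B4->T; covers B1=F, B2=T, B3=E, B4=T
input #6 (m=0, n=4, u=4): events B1->T, B4->T; covers B1=T, B4=T
input #7 (m=-1, n=5, u=5): events B1->T, B4->T; covers B1=T, B4=T
input #8 (m=5, n=4, u=1): events B1->F, B3->S, B2->F, B4->T; covers B1=F, B2=F, B3=S, B4=T
input #9 (m=5, n=7, u=1): events B1->F, B3->S, B2->F, B4->T; covers B1=F, B2=F, B3=S, B4=T
union over the pool: B1=T, B1=F, B2=T, B2=F, B3=S, B3=E, B4=T
uncovered (1 of 8): B4=F
Answer: B4=F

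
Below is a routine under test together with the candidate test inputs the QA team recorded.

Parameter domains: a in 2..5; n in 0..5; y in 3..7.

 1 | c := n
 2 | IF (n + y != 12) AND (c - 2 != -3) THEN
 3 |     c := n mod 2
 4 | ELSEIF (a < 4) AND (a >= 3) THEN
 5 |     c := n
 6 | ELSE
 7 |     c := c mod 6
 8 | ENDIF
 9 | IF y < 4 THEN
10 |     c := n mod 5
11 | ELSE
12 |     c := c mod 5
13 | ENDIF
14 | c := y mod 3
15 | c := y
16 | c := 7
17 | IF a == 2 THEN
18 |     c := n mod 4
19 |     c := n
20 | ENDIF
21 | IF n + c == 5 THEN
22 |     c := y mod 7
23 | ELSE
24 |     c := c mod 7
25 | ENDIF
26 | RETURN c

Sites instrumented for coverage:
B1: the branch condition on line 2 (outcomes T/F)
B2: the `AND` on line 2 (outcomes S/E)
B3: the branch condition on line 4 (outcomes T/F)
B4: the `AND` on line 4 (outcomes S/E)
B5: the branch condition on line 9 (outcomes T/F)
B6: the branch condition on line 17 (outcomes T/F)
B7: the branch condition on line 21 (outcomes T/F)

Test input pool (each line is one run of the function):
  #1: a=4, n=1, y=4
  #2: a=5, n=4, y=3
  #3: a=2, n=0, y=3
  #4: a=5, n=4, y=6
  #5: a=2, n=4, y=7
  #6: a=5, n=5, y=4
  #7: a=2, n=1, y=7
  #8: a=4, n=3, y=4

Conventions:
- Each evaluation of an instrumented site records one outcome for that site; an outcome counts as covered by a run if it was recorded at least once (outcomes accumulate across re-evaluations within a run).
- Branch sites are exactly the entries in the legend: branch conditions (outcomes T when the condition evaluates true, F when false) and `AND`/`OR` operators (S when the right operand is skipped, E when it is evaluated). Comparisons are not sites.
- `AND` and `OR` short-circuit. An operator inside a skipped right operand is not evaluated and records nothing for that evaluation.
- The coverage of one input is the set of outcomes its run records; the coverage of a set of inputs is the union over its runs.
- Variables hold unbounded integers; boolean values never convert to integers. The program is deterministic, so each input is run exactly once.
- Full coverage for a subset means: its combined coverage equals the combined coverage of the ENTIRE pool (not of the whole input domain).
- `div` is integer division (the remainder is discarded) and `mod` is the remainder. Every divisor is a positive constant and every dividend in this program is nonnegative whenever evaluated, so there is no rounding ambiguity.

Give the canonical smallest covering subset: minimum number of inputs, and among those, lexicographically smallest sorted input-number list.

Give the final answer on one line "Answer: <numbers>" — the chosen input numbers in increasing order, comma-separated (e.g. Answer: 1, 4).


#1 (a=4, n=1, y=4) -> B2->E, B1->T, B5->F, B6->F, B7->F; covered: B1=T, B2=E, B5=F, B6=F, B7=F
#2 (a=5, n=4, y=3) -> B2->E, B1->T, B5->T, B6->F, B7->F; covered: B1=T, B2=E, B5=T, B6=F, B7=F
#3 (a=2, n=0, y=3) -> B2->E, B1->T, B5->T, B6->T, B7->F; covered: B1=T, B2=E, B5=T, B6=T, B7=F
#4 (a=5, n=4, y=6) -> B2->E, B1->T, B5->F, B6->F, B7->F; covered: B1=T, B2=E, B5=F, B6=F, B7=F
#5 (a=2, n=4, y=7) -> B2->E, B1->T, B5->F, B6->T, B7->F; covered: B1=T, B2=E, B5=F, B6=T, B7=F
#6 (a=5, n=5, y=4) -> B2->E, B1->T, B5->F, B6->F, B7->F; covered: B1=T, B2=E, B5=F, B6=F, B7=F
#7 (a=2, n=1, y=7) -> B2->E, B1->T, B5->F, B6->T, B7->F; covered: B1=T, B2=E, B5=F, B6=T, B7=F
#8 (a=4, n=3, y=4) -> B2->E, B1->T, B5->F, B6->F, B7->F; covered: B1=T, B2=E, B5=F, B6=F, B7=F
together the pool reaches 7 outcomes: B1=T, B2=E, B5=T, B5=F, B6=T, B6=F, B7=F
no size-1 subset reaches all 7 outcomes (best union: 5/7)
inputs {1, 3} (size 2) cover everything; no size-2 subset with a lexicographically smaller index list covers all 7
Answer: 1, 3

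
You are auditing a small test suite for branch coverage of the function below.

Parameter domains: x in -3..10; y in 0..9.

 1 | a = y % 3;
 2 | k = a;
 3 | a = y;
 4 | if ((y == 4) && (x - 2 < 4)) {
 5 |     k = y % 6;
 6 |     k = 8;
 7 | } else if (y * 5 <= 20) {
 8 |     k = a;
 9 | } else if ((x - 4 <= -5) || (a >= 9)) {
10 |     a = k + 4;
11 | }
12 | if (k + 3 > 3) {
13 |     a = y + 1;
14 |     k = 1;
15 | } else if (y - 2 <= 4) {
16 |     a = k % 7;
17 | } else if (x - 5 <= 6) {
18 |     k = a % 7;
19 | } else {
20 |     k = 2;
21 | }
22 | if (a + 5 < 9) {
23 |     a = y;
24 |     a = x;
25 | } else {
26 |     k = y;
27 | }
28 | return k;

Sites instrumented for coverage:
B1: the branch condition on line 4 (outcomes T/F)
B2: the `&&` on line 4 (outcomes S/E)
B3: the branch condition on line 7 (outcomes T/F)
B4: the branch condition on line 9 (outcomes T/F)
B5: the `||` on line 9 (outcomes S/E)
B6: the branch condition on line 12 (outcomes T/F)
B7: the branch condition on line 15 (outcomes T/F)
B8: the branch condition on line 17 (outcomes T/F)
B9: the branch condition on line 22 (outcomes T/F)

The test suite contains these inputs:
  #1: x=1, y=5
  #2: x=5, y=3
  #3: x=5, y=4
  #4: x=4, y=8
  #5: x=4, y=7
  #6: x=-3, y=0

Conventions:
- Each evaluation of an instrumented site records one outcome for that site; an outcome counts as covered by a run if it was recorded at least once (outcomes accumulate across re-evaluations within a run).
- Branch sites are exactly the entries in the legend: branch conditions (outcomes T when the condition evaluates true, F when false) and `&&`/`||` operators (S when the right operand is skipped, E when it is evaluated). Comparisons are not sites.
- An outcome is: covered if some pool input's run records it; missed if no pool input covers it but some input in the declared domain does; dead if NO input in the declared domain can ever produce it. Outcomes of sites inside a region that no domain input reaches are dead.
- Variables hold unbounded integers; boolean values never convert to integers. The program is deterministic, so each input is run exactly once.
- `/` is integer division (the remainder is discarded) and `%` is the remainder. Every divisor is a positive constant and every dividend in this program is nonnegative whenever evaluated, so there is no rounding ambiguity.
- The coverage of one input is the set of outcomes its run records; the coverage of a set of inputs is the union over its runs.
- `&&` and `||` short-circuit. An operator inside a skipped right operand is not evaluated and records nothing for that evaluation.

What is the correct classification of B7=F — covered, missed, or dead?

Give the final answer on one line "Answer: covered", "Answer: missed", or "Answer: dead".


no pool input records B7=F
but domain input (x=-3, y=9) does record it -> reachable, so missed
Answer: missed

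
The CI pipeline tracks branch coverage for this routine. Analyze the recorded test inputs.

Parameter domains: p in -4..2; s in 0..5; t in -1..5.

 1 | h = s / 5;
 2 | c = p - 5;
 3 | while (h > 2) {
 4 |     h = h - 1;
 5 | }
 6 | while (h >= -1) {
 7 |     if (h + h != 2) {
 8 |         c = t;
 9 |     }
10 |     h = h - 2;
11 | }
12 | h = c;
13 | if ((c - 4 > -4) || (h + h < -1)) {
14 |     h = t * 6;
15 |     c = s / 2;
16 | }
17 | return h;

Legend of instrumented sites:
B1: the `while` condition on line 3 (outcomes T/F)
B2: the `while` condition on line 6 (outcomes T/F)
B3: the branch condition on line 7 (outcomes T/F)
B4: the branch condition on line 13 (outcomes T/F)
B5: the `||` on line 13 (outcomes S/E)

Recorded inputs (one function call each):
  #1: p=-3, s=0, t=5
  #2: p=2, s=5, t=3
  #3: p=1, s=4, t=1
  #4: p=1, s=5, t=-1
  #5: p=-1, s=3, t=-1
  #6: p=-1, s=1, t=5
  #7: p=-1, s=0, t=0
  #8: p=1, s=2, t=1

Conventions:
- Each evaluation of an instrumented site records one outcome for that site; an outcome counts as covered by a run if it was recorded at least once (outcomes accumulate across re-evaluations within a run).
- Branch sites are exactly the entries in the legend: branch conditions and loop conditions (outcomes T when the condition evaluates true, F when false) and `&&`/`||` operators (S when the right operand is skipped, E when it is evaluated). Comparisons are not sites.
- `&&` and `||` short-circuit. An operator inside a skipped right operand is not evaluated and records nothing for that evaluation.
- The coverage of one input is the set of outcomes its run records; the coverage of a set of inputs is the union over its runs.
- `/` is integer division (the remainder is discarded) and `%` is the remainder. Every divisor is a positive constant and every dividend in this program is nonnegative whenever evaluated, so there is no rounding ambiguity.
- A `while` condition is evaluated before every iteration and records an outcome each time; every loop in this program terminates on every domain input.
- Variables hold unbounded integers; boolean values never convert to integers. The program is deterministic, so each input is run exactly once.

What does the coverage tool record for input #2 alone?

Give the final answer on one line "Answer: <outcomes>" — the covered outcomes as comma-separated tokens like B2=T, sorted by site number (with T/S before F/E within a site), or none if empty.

Event log for input #2 (p=2, s=5, t=3):
  B1->F, B2->T, B3->F, B2->T, B3->T, B2->F, B5->S, B4->T
collecting distinct outcomes: B1=F, B2=T, B2=F, B3=T, B3=F, B4=T, B5=S

Answer: B1=F, B2=T, B2=F, B3=T, B3=F, B4=T, B5=S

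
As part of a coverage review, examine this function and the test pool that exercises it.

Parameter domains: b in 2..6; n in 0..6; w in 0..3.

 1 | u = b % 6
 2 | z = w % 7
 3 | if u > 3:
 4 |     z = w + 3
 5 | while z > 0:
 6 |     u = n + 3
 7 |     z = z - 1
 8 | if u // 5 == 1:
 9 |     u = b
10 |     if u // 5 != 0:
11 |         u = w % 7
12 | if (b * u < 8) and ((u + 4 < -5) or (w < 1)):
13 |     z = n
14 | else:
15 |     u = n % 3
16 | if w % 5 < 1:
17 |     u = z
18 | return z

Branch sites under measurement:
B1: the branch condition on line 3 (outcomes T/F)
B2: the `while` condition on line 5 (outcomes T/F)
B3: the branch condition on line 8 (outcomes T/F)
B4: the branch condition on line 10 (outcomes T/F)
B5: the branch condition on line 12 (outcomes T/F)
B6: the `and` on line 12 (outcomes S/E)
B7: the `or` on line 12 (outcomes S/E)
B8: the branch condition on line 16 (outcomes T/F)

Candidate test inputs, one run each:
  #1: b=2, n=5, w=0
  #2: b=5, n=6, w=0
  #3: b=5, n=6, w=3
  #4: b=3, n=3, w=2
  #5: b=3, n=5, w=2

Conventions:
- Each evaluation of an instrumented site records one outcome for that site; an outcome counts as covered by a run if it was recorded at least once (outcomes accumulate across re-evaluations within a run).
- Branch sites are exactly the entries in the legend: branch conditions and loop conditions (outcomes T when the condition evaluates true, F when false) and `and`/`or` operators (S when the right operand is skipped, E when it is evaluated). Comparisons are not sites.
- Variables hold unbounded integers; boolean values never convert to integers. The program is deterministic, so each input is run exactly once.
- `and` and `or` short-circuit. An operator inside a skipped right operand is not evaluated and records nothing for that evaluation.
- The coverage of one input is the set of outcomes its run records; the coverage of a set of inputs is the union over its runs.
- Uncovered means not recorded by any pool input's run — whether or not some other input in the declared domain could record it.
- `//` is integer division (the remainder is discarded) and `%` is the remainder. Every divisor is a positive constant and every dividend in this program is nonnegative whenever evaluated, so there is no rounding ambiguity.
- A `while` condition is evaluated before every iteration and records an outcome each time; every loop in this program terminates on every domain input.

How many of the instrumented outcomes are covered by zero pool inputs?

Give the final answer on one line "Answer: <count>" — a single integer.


input #1, b=2, n=5, w=0: events B1->F, B2->F, B3->F, B6->E, B7->E, B5->T, B8->T; outcomes B1=F, B2=F, B3=F, B5=T, B6=E, B7=E, B8=T
input #2, b=5, n=6, w=0: events B1->T, B2->T, B2->T, B2->T, B2->F, B3->T, B4->T, B6->E, B7->E, B5->T, B8->T; outcomes B1=T, B2=T, B2=F, B3=T, B4=T, B5=T, B6=E, B7=E, B8=T
input #3, b=5, n=6, w=3: events B1->T, B2->T, B2->T, B2->T, B2->T, B2->T, B2->T, B2->F, B3->T, B4->T, B6->S, B5->F, B8->F; outcomes B1=T, B2=T, B2=F, B3=T, B4=T, B5=F, B6=S, B8=F
input #4, b=3, n=3, w=2: events B1->F, B2->T, B2->T, B2->F, B3->T, B4->F, B6->S, B5->F, B8->F; outcomes B1=F, B2=T, B2=F, B3=T, B4=F, B5=F, B6=S, B8=F
input #5, b=3, n=5, w=2: events B1->F, B2->T, B2->T, B2->F, B3->T, B4->F, B6->S, B5->F, B8->F; outcomes B1=F, B2=T, B2=F, B3=T, B4=F, B5=F, B6=S, B8=F
union over the pool: B1=T, B1=F, B2=T, B2=F, B3=T, B3=F, B4=T, B4=F, B5=T, B5=F, B6=S, B6=E, B7=E, B8=T, B8=F
uncovered (1 of 16): B7=S
Answer: 1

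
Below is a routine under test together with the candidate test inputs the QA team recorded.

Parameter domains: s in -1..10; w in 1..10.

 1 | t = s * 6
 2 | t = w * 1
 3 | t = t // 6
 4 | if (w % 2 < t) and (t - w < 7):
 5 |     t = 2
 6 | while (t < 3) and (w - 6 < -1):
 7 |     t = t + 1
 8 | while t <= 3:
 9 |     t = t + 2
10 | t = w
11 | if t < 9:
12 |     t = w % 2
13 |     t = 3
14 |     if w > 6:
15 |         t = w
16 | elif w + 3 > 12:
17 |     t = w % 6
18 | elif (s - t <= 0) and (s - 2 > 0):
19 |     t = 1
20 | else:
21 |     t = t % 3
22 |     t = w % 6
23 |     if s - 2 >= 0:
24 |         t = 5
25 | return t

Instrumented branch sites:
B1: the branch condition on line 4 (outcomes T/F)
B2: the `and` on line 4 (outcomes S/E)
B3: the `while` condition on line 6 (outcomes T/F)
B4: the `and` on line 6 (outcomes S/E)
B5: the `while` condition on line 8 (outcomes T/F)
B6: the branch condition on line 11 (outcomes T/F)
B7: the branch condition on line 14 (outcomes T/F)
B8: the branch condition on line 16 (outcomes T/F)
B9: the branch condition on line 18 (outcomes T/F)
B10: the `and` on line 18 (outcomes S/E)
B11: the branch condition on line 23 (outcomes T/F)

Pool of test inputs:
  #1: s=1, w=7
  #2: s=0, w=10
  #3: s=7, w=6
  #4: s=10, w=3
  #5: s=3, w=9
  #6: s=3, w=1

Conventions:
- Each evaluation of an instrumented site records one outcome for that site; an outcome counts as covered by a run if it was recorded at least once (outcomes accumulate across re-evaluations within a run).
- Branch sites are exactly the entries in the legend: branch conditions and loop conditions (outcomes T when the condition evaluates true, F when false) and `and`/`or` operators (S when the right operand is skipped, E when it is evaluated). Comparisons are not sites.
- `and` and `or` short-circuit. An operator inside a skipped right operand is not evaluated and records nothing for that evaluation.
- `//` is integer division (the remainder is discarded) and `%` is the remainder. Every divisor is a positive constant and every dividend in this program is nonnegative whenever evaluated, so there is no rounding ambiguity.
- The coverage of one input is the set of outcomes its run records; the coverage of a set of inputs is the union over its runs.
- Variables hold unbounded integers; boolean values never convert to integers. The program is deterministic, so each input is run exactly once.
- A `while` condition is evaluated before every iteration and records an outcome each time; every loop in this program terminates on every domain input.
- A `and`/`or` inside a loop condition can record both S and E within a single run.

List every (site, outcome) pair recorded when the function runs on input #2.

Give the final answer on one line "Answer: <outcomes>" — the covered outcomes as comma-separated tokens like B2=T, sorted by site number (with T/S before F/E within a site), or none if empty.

Tracing the run of input #2 (s=0, w=10):
  B2->E, B1->T, B4->E, B3->F, B5->T, B5->F, B6->F, B8->T
distinct outcomes covered: B1=T, B2=E, B3=F, B4=E, B5=T, B5=F, B6=F, B8=T

Answer: B1=T, B2=E, B3=F, B4=E, B5=T, B5=F, B6=F, B8=T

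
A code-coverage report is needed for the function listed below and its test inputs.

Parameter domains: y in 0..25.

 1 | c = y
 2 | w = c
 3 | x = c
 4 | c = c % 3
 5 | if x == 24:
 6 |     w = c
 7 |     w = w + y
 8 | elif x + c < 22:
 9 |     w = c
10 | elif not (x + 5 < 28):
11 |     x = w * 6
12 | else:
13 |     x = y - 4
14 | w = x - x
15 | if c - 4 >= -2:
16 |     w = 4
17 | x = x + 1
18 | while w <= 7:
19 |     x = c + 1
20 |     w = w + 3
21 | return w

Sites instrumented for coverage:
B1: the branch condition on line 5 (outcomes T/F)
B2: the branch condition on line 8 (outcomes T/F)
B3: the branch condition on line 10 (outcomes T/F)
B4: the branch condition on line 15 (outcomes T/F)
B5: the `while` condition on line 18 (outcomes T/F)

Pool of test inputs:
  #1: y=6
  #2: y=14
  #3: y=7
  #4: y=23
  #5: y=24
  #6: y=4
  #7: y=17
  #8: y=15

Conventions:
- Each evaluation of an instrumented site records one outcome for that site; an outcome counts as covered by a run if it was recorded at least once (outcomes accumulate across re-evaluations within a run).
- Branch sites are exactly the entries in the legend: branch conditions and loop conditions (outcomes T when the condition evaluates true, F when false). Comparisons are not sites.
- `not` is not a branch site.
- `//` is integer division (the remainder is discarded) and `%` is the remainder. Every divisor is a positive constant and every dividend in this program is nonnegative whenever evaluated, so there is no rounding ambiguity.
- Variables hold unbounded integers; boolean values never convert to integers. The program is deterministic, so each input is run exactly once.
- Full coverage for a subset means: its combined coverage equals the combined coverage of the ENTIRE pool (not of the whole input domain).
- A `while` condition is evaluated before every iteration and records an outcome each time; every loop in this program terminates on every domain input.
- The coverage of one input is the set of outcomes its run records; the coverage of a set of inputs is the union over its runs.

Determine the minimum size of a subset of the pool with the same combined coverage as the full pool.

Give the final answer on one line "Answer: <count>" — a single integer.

input #1 (y=6): events B1->F, B2->T, B4->F, B5->T, B5->T, B5->T, B5->F; covers B1=F, B2=T, B4=F, B5=T, B5=F
input #2 (y=14): events B1->F, B2->T, B4->T, B5->T, B5->T, B5->F; covers B1=F, B2=T, B4=T, B5=T, B5=F
input #3 (y=7): events B1->F, B2->T, B4->F, B5->T, B5->T, B5->T, B5->F; covers B1=F, B2=T, B4=F, B5=T, B5=F
input #4 (y=23): events B1->F, B2->F, B3->T, B4->T, B5->T, B5->T, B5->F; covers B1=F, B2=F, B3=T, B4=T, B5=T, B5=F
input #5 (y=24): events B1->T, B4->F, B5->T, B5->T, B5->T, B5->F; covers B1=T, B4=F, B5=T, B5=F
input #6 (y=4): events B1->F, B2->T, B4->F, B5->T, B5->T, B5->T, B5->F; covers B1=F, B2=T, B4=F, B5=T, B5=F
input #7 (y=17): events B1->F, B2->T, B4->T, B5->T, B5->T, B5->F; covers B1=F, B2=T, B4=T, B5=T, B5=F
input #8 (y=15): events B1->F, B2->T, B4->F, B5->T, B5->T, B5->T, B5->F; covers B1=F, B2=T, B4=F, B5=T, B5=F
union over all inputs: B1=T, B1=F, B2=T, B2=F, B3=T, B4=T, B4=F, B5=T, B5=F (9 outcomes)
checked all size-1 subsets: none covers 9 outcomes (max 6/9)
checked all size-2 subsets: none covers 9 outcomes (max 8/9)
the canonical winner is {1, 4, 5}: size 3, full 9-outcome coverage, earliest index list among size-3 covers

Answer: 3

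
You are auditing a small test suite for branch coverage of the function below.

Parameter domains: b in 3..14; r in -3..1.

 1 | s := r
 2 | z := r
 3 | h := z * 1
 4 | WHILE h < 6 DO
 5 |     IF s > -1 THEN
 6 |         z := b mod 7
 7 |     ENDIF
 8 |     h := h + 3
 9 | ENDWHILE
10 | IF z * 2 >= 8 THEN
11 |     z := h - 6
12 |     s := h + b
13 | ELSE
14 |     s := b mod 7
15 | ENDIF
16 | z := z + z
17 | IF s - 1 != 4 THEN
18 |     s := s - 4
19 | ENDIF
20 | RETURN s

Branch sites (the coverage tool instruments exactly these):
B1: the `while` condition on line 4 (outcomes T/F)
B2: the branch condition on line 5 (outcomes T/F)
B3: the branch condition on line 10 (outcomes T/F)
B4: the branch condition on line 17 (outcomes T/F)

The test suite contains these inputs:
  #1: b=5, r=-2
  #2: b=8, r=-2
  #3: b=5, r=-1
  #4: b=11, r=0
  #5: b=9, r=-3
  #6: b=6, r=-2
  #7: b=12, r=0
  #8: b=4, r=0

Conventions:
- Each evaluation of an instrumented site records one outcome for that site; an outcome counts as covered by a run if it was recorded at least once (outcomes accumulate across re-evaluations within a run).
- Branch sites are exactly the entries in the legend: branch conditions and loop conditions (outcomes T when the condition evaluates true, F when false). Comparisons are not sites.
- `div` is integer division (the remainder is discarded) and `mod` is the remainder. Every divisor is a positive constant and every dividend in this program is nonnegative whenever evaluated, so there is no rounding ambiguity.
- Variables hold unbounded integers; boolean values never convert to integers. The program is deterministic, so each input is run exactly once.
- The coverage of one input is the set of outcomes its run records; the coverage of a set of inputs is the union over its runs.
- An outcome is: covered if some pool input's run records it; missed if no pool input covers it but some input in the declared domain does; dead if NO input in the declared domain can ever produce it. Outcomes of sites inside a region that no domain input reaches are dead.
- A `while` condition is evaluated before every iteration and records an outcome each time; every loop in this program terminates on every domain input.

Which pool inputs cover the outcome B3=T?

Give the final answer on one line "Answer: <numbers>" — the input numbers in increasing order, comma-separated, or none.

input #1 (b=5, r=-2): does not produce B3=T
input #2 (b=8, r=-2): does not produce B3=T
input #3 (b=5, r=-1): does not produce B3=T
input #4 (b=11, r=0): produces B3=T
input #5 (b=9, r=-3): does not produce B3=T
input #6 (b=6, r=-2): does not produce B3=T
input #7 (b=12, r=0): produces B3=T
input #8 (b=4, r=0): produces B3=T

Answer: 4, 7, 8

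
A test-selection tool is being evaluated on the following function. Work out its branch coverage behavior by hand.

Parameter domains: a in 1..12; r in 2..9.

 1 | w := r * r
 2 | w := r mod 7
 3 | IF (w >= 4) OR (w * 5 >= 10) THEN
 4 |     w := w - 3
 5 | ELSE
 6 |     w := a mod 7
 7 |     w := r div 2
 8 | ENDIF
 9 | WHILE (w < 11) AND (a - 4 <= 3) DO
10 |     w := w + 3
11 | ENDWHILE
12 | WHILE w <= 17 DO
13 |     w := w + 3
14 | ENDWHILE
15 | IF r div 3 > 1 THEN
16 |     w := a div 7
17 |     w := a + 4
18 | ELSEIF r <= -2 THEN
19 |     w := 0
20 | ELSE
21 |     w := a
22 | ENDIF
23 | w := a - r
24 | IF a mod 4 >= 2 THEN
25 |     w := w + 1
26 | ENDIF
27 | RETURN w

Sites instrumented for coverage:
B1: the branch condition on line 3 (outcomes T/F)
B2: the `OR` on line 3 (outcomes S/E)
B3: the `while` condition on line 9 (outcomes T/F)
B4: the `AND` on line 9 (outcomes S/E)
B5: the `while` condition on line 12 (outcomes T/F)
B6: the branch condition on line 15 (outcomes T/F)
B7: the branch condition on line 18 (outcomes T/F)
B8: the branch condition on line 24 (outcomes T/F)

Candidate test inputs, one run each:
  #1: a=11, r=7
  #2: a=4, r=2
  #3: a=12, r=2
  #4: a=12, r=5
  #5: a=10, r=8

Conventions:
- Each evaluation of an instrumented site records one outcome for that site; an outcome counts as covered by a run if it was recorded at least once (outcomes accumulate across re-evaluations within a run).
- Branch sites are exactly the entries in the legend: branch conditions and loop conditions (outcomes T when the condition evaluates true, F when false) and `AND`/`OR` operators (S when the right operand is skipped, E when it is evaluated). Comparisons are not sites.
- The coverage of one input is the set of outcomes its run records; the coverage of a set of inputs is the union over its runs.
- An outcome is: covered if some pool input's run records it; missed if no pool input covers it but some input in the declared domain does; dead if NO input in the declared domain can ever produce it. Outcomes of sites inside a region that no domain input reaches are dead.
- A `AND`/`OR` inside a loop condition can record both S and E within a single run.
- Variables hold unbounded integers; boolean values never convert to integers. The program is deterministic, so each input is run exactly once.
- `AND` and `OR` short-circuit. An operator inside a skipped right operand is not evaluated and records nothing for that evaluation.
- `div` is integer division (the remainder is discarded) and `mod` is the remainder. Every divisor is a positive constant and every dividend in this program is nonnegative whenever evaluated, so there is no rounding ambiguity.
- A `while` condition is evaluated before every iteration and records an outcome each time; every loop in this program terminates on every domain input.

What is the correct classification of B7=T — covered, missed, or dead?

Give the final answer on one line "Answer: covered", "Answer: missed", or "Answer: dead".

no pool input records B7=T
checking all 96 inputs in the declared domain: B7=T is never recorded -> dead

Answer: dead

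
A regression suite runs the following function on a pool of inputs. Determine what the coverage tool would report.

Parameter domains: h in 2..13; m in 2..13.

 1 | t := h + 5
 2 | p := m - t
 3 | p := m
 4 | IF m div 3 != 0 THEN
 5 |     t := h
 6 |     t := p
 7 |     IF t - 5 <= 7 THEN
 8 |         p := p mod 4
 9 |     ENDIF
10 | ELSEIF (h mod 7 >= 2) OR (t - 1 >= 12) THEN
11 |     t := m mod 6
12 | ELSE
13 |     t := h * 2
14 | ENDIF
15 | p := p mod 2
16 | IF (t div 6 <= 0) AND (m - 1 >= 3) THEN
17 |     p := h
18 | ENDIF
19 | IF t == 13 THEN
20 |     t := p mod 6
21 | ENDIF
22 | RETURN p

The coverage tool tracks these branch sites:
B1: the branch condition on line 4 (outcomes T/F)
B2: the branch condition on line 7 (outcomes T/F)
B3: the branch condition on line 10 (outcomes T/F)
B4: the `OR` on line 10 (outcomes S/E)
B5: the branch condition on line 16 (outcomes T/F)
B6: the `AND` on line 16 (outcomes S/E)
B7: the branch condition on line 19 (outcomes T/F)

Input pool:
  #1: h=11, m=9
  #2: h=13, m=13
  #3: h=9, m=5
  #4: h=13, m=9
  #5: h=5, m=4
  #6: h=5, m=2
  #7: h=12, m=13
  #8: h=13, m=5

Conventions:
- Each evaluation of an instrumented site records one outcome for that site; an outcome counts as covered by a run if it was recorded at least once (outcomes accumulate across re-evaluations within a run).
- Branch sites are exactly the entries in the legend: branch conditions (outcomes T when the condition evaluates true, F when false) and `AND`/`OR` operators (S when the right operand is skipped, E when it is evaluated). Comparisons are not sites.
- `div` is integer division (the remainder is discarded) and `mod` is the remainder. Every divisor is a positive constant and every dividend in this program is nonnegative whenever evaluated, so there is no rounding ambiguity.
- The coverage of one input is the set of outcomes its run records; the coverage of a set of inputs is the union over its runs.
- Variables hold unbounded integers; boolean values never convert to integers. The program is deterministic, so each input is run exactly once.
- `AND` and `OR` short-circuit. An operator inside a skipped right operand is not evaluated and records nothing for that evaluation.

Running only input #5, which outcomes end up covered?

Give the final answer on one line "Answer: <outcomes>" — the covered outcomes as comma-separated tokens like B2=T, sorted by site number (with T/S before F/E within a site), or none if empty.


Simulating input #5 (h=5, m=4) step by step:
  B1->T, B2->T, B6->E, B5->T, B7->F
collecting distinct outcomes: B1=T, B2=T, B5=T, B6=E, B7=F
Answer: B1=T, B2=T, B5=T, B6=E, B7=F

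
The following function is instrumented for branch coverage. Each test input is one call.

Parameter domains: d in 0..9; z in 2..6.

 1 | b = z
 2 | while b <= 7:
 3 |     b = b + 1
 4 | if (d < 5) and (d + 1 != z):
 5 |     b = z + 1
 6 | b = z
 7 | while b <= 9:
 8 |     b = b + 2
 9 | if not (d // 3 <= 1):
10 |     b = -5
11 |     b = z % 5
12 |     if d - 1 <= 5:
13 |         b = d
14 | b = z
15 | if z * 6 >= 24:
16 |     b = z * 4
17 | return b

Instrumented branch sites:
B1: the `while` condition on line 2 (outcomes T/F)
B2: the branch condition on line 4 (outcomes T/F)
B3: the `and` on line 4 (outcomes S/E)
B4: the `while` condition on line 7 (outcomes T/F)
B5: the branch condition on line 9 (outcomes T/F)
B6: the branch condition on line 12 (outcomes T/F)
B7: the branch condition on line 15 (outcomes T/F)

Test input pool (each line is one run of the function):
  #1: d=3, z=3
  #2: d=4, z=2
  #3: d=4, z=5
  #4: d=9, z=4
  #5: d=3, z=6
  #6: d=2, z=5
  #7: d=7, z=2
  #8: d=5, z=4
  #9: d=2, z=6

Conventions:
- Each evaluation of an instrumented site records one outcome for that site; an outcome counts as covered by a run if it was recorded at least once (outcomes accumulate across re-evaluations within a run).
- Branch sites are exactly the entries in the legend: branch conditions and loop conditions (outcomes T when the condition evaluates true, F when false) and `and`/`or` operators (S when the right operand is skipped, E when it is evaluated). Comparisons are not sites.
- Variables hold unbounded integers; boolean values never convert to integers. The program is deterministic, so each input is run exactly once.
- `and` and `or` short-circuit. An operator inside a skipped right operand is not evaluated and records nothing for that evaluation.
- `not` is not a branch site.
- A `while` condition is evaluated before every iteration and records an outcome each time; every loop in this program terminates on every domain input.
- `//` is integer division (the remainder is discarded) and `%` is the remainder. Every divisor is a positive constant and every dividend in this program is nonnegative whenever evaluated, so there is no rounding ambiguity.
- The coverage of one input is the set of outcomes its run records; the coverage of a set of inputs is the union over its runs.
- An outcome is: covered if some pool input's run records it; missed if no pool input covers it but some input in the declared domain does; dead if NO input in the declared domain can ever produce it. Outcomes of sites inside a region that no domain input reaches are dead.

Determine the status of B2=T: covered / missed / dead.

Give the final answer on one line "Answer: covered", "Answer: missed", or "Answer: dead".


B2=T is recorded by pool input(s) 1, 2, 5, 6, 9 -> covered
Answer: covered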